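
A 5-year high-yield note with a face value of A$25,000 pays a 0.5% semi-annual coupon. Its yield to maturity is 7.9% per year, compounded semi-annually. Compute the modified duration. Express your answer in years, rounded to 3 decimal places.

Periodic yield y = 0.0395. First find Macaulay duration:
  t   CF        PV=CF/(1+0.0395)^t    t·PV
  1        62.50        60.1251        60.1251
  2        62.50        57.8404       115.6807
  3        62.50        55.6425       166.9275
  4        62.50        53.5281       214.1125
  5        62.50        51.4941       257.4705
  6        62.50        49.5374       297.2243
  7        62.50        47.6550       333.5851
  8        62.50        45.8442       366.7533
  9        62.50        44.1021       396.9192
  10   25,062.50    17,012.9432   170,129.4325
  Σ                 17,478.7121   172,338.2306
P = 17,478.7121; Macaulay duration = 172,338.2306 / 17,478.7121 = 9.85989 half-year periods = 4.92995 years.
Modified duration = D_Mac / (1 + y) = 4.92995 / 1.0395 = 4.74261 years.

4.743 years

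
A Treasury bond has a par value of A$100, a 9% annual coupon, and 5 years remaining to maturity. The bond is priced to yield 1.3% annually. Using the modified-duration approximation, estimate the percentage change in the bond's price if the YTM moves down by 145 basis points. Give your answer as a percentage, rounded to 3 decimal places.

+6.241%

Periodic yield y = 0.013. Modified duration first:
  t   CF        PV=CF/(1+0.013)^t    t·PV
  1         9.00         8.8845         8.8845
  2         9.00         8.7705        17.5410
  3         9.00         8.6579        25.9738
  4         9.00         8.5468        34.1873
  5       109.00       102.1831       510.9157
  Σ                    137.0429       597.5023
P = 137.0429; D_Mac = 4.35997 yrs; D_mod = 4.35997/(1+0.013) = 4.30401 yrs.
ΔP/P ≈ -D_mod · Δy = -4.30401 × (-0.0145) = +0.062408 = +6.2408%.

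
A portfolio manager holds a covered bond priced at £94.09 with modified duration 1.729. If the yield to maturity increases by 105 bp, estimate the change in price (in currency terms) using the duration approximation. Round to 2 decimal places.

-£1.71

Duration approximation: ΔP/P ≈ -D_mod · Δy = -1.729 × (+0.0105) = -0.0181545.
ΔP ≈ 94.09 × (-0.0181545) = -1.708156905.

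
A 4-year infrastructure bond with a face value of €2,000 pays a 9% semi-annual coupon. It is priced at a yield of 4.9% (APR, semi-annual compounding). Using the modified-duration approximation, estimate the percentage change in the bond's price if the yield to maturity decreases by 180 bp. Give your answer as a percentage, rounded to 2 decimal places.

+6.13%

Periodic yield y = 0.0245. Modified duration first:
  t   CF        PV=CF/(1+0.0245)^t    t·PV
  1        90.00        87.8477        87.8477
  2        90.00        85.7469       171.4939
  3        90.00        83.6964       251.0891
  4        90.00        81.6948       326.7794
  5        90.00        79.7412       398.7059
  6        90.00        77.8342       467.0055
  7        90.00        75.9729       531.8104
  8     2,090.00     1,722.0691    13,776.5531
  Σ                  2,294.6034    16,011.2850
P = 2,294.6034; D_Mac = 6.97780 half-year periods = 3.48890 yrs; D_mod = 3.48890/(1+0.0245) = 3.40547 yrs.
ΔP/P ≈ -D_mod · Δy = -3.40547 × (-0.018) = +0.061298 = +6.1298%.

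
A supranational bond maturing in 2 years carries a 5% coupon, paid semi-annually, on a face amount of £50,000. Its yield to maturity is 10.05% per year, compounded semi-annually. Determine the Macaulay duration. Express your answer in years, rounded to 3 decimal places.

1.924 years

Periodic yield y = 0.05025. Discount each cash flow and weight by its period:
  t   CF        PV=CF/(1+0.05025)^t    t·PV
  1     1,250.00     1,190.1928     1,190.1928
  2     1,250.00     1,133.2471     2,266.4943
  3     1,250.00     1,079.0261     3,237.0782
  4    51,250.00    42,123.3700   168,493.4800
  Σ                 45,525.8360   175,187.2454
Price P = Σ PV = 45,525.8360.
Macaulay duration = Σ(t·PV) / P = 175,187.2454 / 45,525.8360 = 3.84808 half-year periods.
In years: 3.84808 / 2 = 1.92404 years.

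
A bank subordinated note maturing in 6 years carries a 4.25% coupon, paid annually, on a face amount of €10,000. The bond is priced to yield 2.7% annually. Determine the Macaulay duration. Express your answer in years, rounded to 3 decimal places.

5.447 years

Periodic yield y = 0.027. Discount each cash flow and weight by its year:
  t   CF        PV=CF/(1+0.027)^t    t·PV
  1       425.00       413.8267       413.8267
  2       425.00       402.9471       805.8942
  3       425.00       392.3536     1,177.0607
  4       425.00       382.0385     1,528.1541
  5       425.00       371.9947     1,859.9733
  6    10,425.00     8,884.9176    53,309.5053
  Σ                 10,848.0781    59,094.4143
Price P = Σ PV = 10,848.0781.
Macaulay duration = Σ(t·PV) / P = 59,094.4143 / 10,848.0781 = 5.44745 years.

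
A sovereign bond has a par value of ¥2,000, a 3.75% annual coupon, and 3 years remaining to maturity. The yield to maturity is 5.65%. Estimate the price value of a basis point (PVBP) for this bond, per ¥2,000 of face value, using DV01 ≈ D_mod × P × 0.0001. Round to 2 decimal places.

¥0.52

Periodic yield y = 0.0565.
  t   CF        PV=CF/(1+0.0565)^t    t·PV
  1        75.00        70.9891        70.9891
  2        75.00        67.1927       134.3855
  3     2,075.00     1,759.5823     5,278.7470
  Σ                  1,897.7642     5,484.1216
P = 1,897.7642; D_Mac = 2.88978 yrs; D_mod = 2.73524 yrs.
DV01 ≈ 2.73524 × 1,897.7642 × 0.0001 = 0.519084.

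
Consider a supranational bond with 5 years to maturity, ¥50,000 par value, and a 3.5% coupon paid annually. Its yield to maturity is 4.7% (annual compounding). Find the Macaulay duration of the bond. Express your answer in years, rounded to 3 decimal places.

4.663 years

Periodic yield y = 0.047. Discount each cash flow and weight by its year:
  t   CF        PV=CF/(1+0.047)^t    t·PV
  1     1,750.00     1,671.4422     1,671.4422
  2     1,750.00     1,596.4109     3,192.8218
  3     1,750.00     1,524.7478     4,574.2433
  4     1,750.00     1,456.3016     5,825.2063
  5    51,750.00    41,131.7271   205,658.6355
  Σ                 47,380.6296   220,922.3492
Price P = Σ PV = 47,380.6296.
Macaulay duration = Σ(t·PV) / P = 220,922.3492 / 47,380.6296 = 4.66271 years.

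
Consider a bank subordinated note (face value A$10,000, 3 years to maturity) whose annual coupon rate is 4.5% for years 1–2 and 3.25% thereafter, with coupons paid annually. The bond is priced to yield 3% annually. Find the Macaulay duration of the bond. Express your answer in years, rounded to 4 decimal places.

2.8741 years

Periodic yield y = 0.03. Discount each cash flow and weight by its year:
  t   CF        PV=CF/(1+0.03)^t    t·PV
  1       450.00       436.8932       436.8932
  2       450.00       424.1682       848.3363
  3    10,325.00     9,448.8376    28,346.5129
  Σ                 10,309.8990    29,631.7424
Price P = Σ PV = 10,309.8990.
Macaulay duration = Σ(t·PV) / P = 29,631.7424 / 10,309.8990 = 2.87411 years.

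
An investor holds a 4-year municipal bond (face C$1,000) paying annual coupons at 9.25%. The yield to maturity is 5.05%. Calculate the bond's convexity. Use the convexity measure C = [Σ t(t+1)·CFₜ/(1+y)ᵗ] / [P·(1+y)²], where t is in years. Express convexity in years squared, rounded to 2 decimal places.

With y = 0.0505:
  t   CF        PV=CF/(1+0.0505)^t    t·PV        t(t+1)·PV
  1        92.50        88.0533        88.0533         176.1066
  2        92.50        83.8204       167.6408         502.9223
  3        92.50        79.7909       239.3728         957.4912
  4     1,092.50       897.0925     3,588.3699      17,941.8497
  Σ                  1,148.7571     4,083.4368      19,578.3698
P = 1,148.7571.
Convexity = Σ t(t+1)·PV / [P·(1+y)²] = 19,578.3698 / (1,148.7571 × 1.103550) = 15.44387.

15.44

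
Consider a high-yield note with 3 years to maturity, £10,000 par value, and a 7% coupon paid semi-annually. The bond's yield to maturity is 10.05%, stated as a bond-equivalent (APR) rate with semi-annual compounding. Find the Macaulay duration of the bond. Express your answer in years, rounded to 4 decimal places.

2.7458 years

Periodic yield y = 0.05025. Discount each cash flow and weight by its period:
  t   CF        PV=CF/(1+0.05025)^t    t·PV
  1       350.00       333.2540       333.2540
  2       350.00       317.3092       634.6184
  3       350.00       302.1273       906.3819
  4       350.00       287.6718     1,150.6872
  5       350.00       273.9079     1,369.5396
  6    10,350.00     7,712.3052    46,273.8313
  Σ                  9,226.5754    50,668.3124
Price P = Σ PV = 9,226.5754.
Macaulay duration = Σ(t·PV) / P = 50,668.3124 / 9,226.5754 = 5.49156 half-year periods.
In years: 5.49156 / 2 = 2.74578 years.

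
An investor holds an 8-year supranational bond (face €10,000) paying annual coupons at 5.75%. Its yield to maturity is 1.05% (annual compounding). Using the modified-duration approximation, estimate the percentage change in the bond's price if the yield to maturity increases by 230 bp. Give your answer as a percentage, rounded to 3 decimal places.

-15.595%

Periodic yield y = 0.0105. Modified duration first:
  t   CF        PV=CF/(1+0.0105)^t    t·PV
  1       575.00       569.0252       569.0252
  2       575.00       563.1126     1,126.2251
  3       575.00       557.2613     1,671.7839
  4       575.00       551.4709     2,205.8835
  5       575.00       545.7406     2,728.7029
  6       575.00       540.0699     3,240.4191
  7       575.00       534.4580     3,741.2063
  8    10,575.00     9,727.2445    77,817.9562
  Σ                 13,588.3830    93,101.2023
P = 13,588.3830; D_Mac = 6.85153 yrs; D_mod = 6.85153/(1+0.0105) = 6.78034 yrs.
ΔP/P ≈ -D_mod · Δy = -6.78034 × (+0.023) = -0.155948 = -15.5948%.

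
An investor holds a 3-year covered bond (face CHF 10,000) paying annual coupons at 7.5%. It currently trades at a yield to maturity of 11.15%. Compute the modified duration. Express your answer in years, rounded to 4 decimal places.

2.5058 years

Periodic yield y = 0.1115. First find Macaulay duration:
  t   CF        PV=CF/(1+0.1115)^t    t·PV
  1       750.00       674.7638       674.7638
  2       750.00       607.0750     1,214.1499
  3    10,750.00     7,828.5272    23,485.5815
  Σ                  9,110.3660    25,374.4953
P = 9,110.3660; Macaulay duration = 25,374.4953 / 9,110.3660 = 2.78523 years.
Modified duration = D_Mac / (1 + y) = 2.78523 / 1.1115 = 2.50583 years.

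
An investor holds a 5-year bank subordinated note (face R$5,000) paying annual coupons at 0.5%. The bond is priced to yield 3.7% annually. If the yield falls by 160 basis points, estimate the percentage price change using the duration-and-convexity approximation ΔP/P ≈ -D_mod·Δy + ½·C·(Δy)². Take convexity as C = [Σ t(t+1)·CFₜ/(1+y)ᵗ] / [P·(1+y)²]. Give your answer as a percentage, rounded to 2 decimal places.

+7.98%

With y = 0.037:
  t   CF        PV=CF/(1+0.037)^t    t·PV        t(t+1)·PV
  1        25.00        24.1080        24.1080          48.2160
  2        25.00        23.2478        46.4957         139.4870
  3        25.00        22.4184        67.2551         269.0203
  4        25.00        21.6185        86.4739         432.3694
  5     5,025.00     4,190.2727    20,951.3633     125,708.1800
  Σ                  4,281.6653    21,175.6960     126,597.2727
P = 4,281.6653; D_Mac = 4.94567 yrs; D_mod = 4.76921 yrs; C = 27.49502.
Duration effect: -4.76921 × (-0.016) = +0.076307
Convexity effect: 0.5 × 27.49502 × (-0.016)² = +0.0035194
ΔP/P ≈ +0.076307 + 0.0035194 = +0.079827 = +7.9827%.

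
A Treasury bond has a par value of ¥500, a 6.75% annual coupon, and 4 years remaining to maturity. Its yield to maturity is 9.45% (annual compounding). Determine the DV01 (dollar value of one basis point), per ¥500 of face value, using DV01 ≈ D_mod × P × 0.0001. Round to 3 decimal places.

¥0.151

Periodic yield y = 0.0945.
  t   CF        PV=CF/(1+0.0945)^t    t·PV
  1        33.75        30.8360        30.8360
  2        33.75        28.1736        56.3472
  3        33.75        25.7411        77.2232
  4       533.75       371.9417     1,487.7666
  Σ                    456.6923     1,652.1730
P = 456.6923; D_Mac = 3.61769 yrs; D_mod = 3.30534 yrs.
DV01 ≈ 3.30534 × 456.6923 × 0.0001 = 0.150952.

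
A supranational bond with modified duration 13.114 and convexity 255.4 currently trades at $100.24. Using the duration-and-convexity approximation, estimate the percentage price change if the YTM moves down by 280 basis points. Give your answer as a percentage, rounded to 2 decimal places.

Duration effect: -D_mod·Δy = -13.114 × (-0.028) = +0.367192
Convexity effect: ½·C·(Δy)² = 0.5 × 255.4 × (-0.028)² = +0.1001168
ΔP/P ≈ +0.367192 + 0.1001168 = +0.4673088
= +46.73088%.

+46.73%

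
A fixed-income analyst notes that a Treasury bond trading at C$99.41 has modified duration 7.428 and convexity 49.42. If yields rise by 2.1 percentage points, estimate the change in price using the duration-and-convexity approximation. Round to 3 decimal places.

Duration effect: -D_mod·Δy = -7.428 × (+0.021) = -0.155988
Convexity effect: ½·C·(Δy)² = 0.5 × 49.42 × (0.021)² = +0.01089711
ΔP/P ≈ -0.155988 + 0.01089711 = -0.14509089
ΔP ≈ 99.41 × (-0.14509089) = -14.4234853749.

-C$14.423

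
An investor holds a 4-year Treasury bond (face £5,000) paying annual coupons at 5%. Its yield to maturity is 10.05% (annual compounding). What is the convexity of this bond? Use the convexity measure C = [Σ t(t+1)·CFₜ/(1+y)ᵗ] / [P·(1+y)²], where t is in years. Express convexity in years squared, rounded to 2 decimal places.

With y = 0.1005:
  t   CF        PV=CF/(1+0.1005)^t    t·PV        t(t+1)·PV
  1       250.00       227.1695       227.1695         454.3389
  2       250.00       206.4239       412.8477       1,238.5432
  3       250.00       187.5728       562.7184       2,250.8736
  4     5,250.00     3,579.3084    14,317.2335      71,586.1674
  Σ                  4,200.4745    15,519.9691      75,529.9232
P = 4,200.4745.
Convexity = Σ t(t+1)·PV / [P·(1+y)²] = 75,529.9232 / (4,200.4745 × 1.211100) = 14.84706.

14.85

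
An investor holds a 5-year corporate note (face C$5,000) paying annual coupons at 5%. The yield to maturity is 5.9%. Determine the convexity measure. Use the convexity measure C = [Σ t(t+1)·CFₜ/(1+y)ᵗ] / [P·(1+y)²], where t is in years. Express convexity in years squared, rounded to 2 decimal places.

With y = 0.059:
  t   CF        PV=CF/(1+0.059)^t    t·PV        t(t+1)·PV
  1       250.00       236.0718       236.0718         472.1435
  2       250.00       222.9195       445.8390       1,337.5171
  3       250.00       210.5000       631.5000       2,526.0002
  4       250.00       198.7724       795.0898       3,975.4488
  5     5,250.00     3,941.6631    19,708.3156     118,249.8933
  Σ                  4,809.9268    21,816.8161     126,561.0029
P = 4,809.9268.
Convexity = Σ t(t+1)·PV / [P·(1+y)²] = 126,561.0029 / (4,809.9268 × 1.121481) = 23.46224.

23.46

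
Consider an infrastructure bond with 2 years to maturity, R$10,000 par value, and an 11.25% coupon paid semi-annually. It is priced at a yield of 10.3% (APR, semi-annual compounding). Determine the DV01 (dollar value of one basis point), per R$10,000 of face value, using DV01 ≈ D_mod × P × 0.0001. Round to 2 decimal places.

R$1.79

Periodic yield y = 0.0515.
  t   CF        PV=CF/(1+0.0515)^t    t·PV
  1       562.50       534.9501       534.9501
  2       562.50       508.7495     1,017.4989
  3       562.50       483.8321     1,451.4964
  4    10,562.50     8,640.3158    34,561.2630
  Σ                 10,167.8474    37,565.2084
P = 10,167.8474; D_Mac = 3.69451 half-year periods = 1.84725 yrs; D_mod = 1.75678 yrs.
DV01 ≈ 1.75678 × 10,167.8474 × 0.0001 = 1.786268.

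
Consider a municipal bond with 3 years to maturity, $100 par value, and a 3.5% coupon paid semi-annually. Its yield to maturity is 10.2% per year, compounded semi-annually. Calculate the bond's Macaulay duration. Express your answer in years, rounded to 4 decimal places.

2.8590 years

Periodic yield y = 0.051. Discount each cash flow and weight by its period:
  t   CF        PV=CF/(1+0.051)^t    t·PV
  1         1.75         1.6651         1.6651
  2         1.75         1.5843         3.1686
  3         1.75         1.5074         4.5222
  4         1.75         1.4343         5.7370
  5         1.75         1.3647         6.8233
  6       101.75        75.4950       452.9699
  Σ                     83.0507       474.8861
Price P = Σ PV = 83.0507.
Macaulay duration = Σ(t·PV) / P = 474.8861 / 83.0507 = 5.71803 half-year periods.
In years: 5.71803 / 2 = 2.85901 years.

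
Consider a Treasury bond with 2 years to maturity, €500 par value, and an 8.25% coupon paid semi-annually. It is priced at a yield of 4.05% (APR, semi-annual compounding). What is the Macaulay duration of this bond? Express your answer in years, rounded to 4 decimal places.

1.8892 years

Periodic yield y = 0.02025. Discount each cash flow and weight by its period:
  t   CF        PV=CF/(1+0.02025)^t    t·PV
  1       20.625        20.2156        20.2156
  2       20.625        19.8144        39.6288
  3       20.625        19.4211        58.2633
  4      520.625       480.5058     1,922.0231
  Σ                    539.9569     2,040.1308
Price P = Σ PV = 539.9569.
Macaulay duration = Σ(t·PV) / P = 2,040.1308 / 539.9569 = 3.77832 half-year periods.
In years: 3.77832 / 2 = 1.88916 years.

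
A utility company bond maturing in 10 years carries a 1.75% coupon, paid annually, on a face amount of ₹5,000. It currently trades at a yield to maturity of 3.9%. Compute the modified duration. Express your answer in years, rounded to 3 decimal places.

Periodic yield y = 0.039. First find Macaulay duration:
  t   CF        PV=CF/(1+0.039)^t    t·PV
  1        87.50        84.2156        84.2156
  2        87.50        81.0545       162.1089
  3        87.50        78.0120       234.0360
  4        87.50        75.0837       300.3349
  5        87.50        72.2654       361.3269
  6        87.50        69.5528       417.3169
  7        87.50        66.9421       468.5946
  8        87.50        64.4293       515.4347
  9        87.50        62.0109       558.0982
  10    5,087.50     3,470.1556    34,701.5558
  Σ                  4,123.7219    37,803.0227
P = 4,123.7219; Macaulay duration = 37,803.0227 / 4,123.7219 = 9.16721 years.
Modified duration = D_Mac / (1 + y) = 9.16721 / 1.039 = 8.82311 years.

8.823 years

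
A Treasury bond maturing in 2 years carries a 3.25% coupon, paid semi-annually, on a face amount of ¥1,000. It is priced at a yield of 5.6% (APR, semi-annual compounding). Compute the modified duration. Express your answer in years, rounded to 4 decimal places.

1.8981 years

Periodic yield y = 0.028. First find Macaulay duration:
  t   CF        PV=CF/(1+0.028)^t    t·PV
  1        16.25        15.8074        15.8074
  2        16.25        15.3768        30.7537
  3        16.25        14.9580        44.8741
  4     1,016.25       909.9721     3,639.8886
  Σ                    956.1144     3,731.3237
P = 956.1144; Macaulay duration = 3,731.3237 / 956.1144 = 3.90259 half-year periods = 1.95130 years.
Modified duration = D_Mac / (1 + y) = 1.95130 / 1.028 = 1.89815 years.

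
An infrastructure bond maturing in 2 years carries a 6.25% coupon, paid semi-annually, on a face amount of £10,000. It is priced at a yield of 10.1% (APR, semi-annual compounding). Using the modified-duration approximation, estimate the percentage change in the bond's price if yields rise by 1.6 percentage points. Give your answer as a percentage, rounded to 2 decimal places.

-2.90%

Periodic yield y = 0.0505. Modified duration first:
  t   CF        PV=CF/(1+0.0505)^t    t·PV
  1       312.50       297.4774       297.4774
  2       312.50       283.1770       566.3539
  3       312.50       269.5640       808.6919
  4    10,312.50     8,467.9783    33,871.9131
  Σ                  9,318.1966    35,544.4363
P = 9,318.1966; D_Mac = 3.81452 half-year periods = 1.90726 yrs; D_mod = 1.90726/(1+0.0505) = 1.81557 yrs.
ΔP/P ≈ -D_mod · Δy = -1.81557 × (+0.016) = -0.029049 = -2.9049%.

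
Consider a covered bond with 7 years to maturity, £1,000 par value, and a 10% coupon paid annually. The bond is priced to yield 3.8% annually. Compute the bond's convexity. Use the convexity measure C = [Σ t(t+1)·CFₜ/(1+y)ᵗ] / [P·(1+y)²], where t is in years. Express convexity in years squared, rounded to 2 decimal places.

38.37

With y = 0.038:
  t   CF        PV=CF/(1+0.038)^t    t·PV        t(t+1)·PV
  1       100.00        96.3391        96.3391         192.6782
  2       100.00        92.8122       185.6245         556.8735
  3       100.00        89.4145       268.2435       1,072.9740
  4       100.00        86.1411       344.5645       1,722.8227
  5       100.00        82.9876       414.9380       2,489.6282
  6       100.00        79.9495       479.6971       3,357.8800
  7     1,100.00       847.2493     5,930.7450      47,445.9599
  Σ                  1,374.8934     7,720.1518      56,838.8164
P = 1,374.8934.
Convexity = Σ t(t+1)·PV / [P·(1+y)²] = 56,838.8164 / (1,374.8934 × 1.077444) = 38.36907.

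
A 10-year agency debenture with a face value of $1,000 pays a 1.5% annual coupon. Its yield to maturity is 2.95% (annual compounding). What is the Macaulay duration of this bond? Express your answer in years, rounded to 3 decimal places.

Periodic yield y = 0.0295. Discount each cash flow and weight by its year:
  t   CF        PV=CF/(1+0.0295)^t    t·PV
  1        15.00        14.5702        14.5702
  2        15.00        14.1527        28.3054
  3        15.00        13.7471        41.2414
  4        15.00        13.3532        53.4129
  5        15.00        12.9706        64.8529
  6        15.00        12.5989        75.5935
  7        15.00        12.2379        85.6653
  8        15.00        11.8872        95.0978
  9        15.00        11.5466       103.9194
  10    1,015.00       758.9314     7,589.3142
  Σ                    875.9958     8,151.9729
Price P = Σ PV = 875.9958.
Macaulay duration = Σ(t·PV) / P = 8,151.9729 / 875.9958 = 9.30595 years.

9.306 years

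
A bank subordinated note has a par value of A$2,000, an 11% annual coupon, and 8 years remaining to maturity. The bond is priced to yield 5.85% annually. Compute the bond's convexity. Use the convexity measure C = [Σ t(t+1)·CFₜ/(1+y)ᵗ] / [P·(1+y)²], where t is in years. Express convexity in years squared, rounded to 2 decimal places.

With y = 0.0585:
  t   CF        PV=CF/(1+0.0585)^t    t·PV        t(t+1)·PV
  1       220.00       207.8413       207.8413         415.6826
  2       220.00       196.3545       392.7091       1,178.1273
  3       220.00       185.5026       556.5079       2,226.0317
  4       220.00       175.2505       701.0019       3,505.0097
  5       220.00       165.5649       827.8247       4,966.9481
  6       220.00       156.4147       938.4881       6,569.4165
  7       220.00       147.7701     1,034.3909       8,275.1271
  8     2,220.00     1,408.7245    11,269.7962     101,428.1658
  Σ                  2,643.4232    15,928.5601     128,564.5088
P = 2,643.4232.
Convexity = Σ t(t+1)·PV / [P·(1+y)²] = 128,564.5088 / (2,643.4232 × 1.120422) = 43.40829.

43.41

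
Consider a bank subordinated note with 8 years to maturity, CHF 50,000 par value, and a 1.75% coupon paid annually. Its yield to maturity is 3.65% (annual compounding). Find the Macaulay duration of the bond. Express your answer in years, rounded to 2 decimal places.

Periodic yield y = 0.0365. Discount each cash flow and weight by its year:
  t   CF        PV=CF/(1+0.0365)^t    t·PV
  1       875.00       844.1872       844.1872
  2       875.00       814.4594     1,628.9188
  3       875.00       785.7785     2,357.3355
  4       875.00       758.1076     3,032.4302
  5       875.00       731.4111     3,657.0553
  6       875.00       705.6547     4,233.9280
  7       875.00       680.8053     4,765.6369
  8    50,875.00    38,190.0275   305,520.2198
  Σ                 43,510.4311   326,039.7116
Price P = Σ PV = 43,510.4311.
Macaulay duration = Σ(t·PV) / P = 326,039.7116 / 43,510.4311 = 7.49337 years.

7.49 years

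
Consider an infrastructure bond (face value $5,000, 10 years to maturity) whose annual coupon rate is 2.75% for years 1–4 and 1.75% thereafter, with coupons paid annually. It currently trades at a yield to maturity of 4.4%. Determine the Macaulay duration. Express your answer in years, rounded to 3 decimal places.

8.852 years

Periodic yield y = 0.044. Discount each cash flow and weight by its year:
  t   CF        PV=CF/(1+0.044)^t    t·PV
  1       137.50       131.7050       131.7050
  2       137.50       126.1542       252.3084
  3       137.50       120.8374       362.5121
  4       137.50       115.7446       462.9784
  5        87.50        70.5514       352.7569
  6        87.50        67.5780       405.4677
  7        87.50        64.7298       453.1089
  8        87.50        62.0018       496.0141
  9        87.50        59.3887       534.4980
  10    5,087.50     3,307.4968    33,074.9682
  Σ                  4,126.1876    36,526.3177
Price P = Σ PV = 4,126.1876.
Macaulay duration = Σ(t·PV) / P = 36,526.3177 / 4,126.1876 = 8.85232 years.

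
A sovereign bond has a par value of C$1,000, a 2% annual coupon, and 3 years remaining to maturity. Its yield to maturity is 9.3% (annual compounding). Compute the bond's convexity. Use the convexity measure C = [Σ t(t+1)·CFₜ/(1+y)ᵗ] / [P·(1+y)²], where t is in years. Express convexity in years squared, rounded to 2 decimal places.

9.75

With y = 0.093:
  t   CF        PV=CF/(1+0.093)^t    t·PV        t(t+1)·PV
  1        20.00        18.2983        18.2983          36.5965
  2        20.00        16.7413        33.4826         100.4479
  3     1,020.00       781.1594     2,343.4783       9,373.9133
  Σ                    816.1990     2,395.2592       9,510.9577
P = 816.1990.
Convexity = Σ t(t+1)·PV / [P·(1+y)²] = 9,510.9577 / (816.1990 × 1.194649) = 9.75411.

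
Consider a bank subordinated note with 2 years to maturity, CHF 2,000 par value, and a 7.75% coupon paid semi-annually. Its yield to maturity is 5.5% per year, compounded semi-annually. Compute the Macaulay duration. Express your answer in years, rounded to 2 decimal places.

Periodic yield y = 0.0275. Discount each cash flow and weight by its period:
  t   CF        PV=CF/(1+0.0275)^t    t·PV
  1        77.50        75.4258        75.4258
  2        77.50        73.4071       146.8142
  3        77.50        71.4424       214.3273
  4     2,077.50     1,863.8618     7,455.4472
  Σ                  2,084.1371     7,892.0145
Price P = Σ PV = 2,084.1371.
Macaulay duration = Σ(t·PV) / P = 7,892.0145 / 2,084.1371 = 3.78671 half-year periods.
In years: 3.78671 / 2 = 1.89335 years.

1.89 years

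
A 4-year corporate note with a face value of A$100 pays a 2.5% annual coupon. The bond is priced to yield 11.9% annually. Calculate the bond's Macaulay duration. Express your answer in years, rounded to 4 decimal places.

Periodic yield y = 0.119. Discount each cash flow and weight by its year:
  t   CF        PV=CF/(1+0.119)^t    t·PV
  1         2.50         2.2341         2.2341
  2         2.50         1.9965         3.9931
  3         2.50         1.7842         5.3527
  4       102.50        65.3738       261.4951
  Σ                     71.3887       273.0750
Price P = Σ PV = 71.3887.
Macaulay duration = Σ(t·PV) / P = 273.0750 / 71.3887 = 3.82519 years.

3.8252 years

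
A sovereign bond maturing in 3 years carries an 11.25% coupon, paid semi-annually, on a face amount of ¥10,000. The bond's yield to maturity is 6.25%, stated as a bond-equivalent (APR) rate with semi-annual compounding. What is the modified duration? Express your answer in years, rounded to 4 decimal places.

Periodic yield y = 0.03125. First find Macaulay duration:
  t   CF        PV=CF/(1+0.03125)^t    t·PV
  1       562.50       545.4545       545.4545
  2       562.50       528.9256     1,057.8512
  3       562.50       512.8976     1,538.6927
  4       562.50       497.3552     1,989.4209
  5       562.50       482.2838     2,411.4192
  6    10,562.50     8,781.7881    52,690.7285
  Σ                 11,348.7049    60,233.5671
P = 11,348.7049; Macaulay duration = 60,233.5671 / 11,348.7049 = 5.30753 half-year periods = 2.65376 years.
Modified duration = D_Mac / (1 + y) = 2.65376 / 1.03125 = 2.57335 years.

2.5733 years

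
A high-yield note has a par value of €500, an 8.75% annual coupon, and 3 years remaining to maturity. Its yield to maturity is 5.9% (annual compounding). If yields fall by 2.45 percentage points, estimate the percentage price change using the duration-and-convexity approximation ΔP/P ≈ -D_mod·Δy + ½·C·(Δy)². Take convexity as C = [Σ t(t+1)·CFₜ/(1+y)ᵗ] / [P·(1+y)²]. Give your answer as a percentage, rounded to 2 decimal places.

+6.71%

With y = 0.059:
  t   CF        PV=CF/(1+0.059)^t    t·PV        t(t+1)·PV
  1        43.75        41.3126        41.3126          82.6251
  2        43.75        39.0109        78.0218         234.0655
  3       543.75       457.8375     1,373.5126       5,494.0504
  Σ                    538.1610     1,492.8470       5,810.7410
P = 538.1610; D_Mac = 2.77398 yrs; D_mod = 2.61943 yrs; C = 9.62781.
Duration effect: -2.61943 × (-0.0245) = +0.064176
Convexity effect: 0.5 × 9.62781 × (-0.0245)² = +0.0028895
ΔP/P ≈ +0.064176 + 0.0028895 = +0.067066 = +6.7066%.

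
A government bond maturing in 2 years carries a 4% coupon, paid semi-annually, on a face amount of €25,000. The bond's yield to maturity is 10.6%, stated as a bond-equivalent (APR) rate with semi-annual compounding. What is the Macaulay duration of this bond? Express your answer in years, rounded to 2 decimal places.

Periodic yield y = 0.053. Discount each cash flow and weight by its period:
  t   CF        PV=CF/(1+0.053)^t    t·PV
  1       500.00       474.8338       474.8338
  2       500.00       450.9343       901.8686
  3       500.00       428.2377     1,284.7131
  4    25,500.00    20,740.8569    82,963.4277
  Σ                 22,094.8627    85,624.8432
Price P = Σ PV = 22,094.8627.
Macaulay duration = Σ(t·PV) / P = 85,624.8432 / 22,094.8627 = 3.87533 half-year periods.
In years: 3.87533 / 2 = 1.93766 years.

1.94 years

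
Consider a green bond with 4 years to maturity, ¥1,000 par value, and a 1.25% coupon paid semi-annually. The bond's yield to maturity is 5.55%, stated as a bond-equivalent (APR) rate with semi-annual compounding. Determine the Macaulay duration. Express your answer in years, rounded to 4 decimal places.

Periodic yield y = 0.02775. Discount each cash flow and weight by its period:
  t   CF        PV=CF/(1+0.02775)^t    t·PV
  1         6.25         6.0812         6.0812
  2         6.25         5.9170        11.8341
  3         6.25         5.7573        17.2718
  4         6.25         5.6018        22.4073
  5         6.25         5.4506        27.2529
  6         6.25         5.3034        31.8205
  7         6.25         5.1602        36.1215
  8     1,006.25       808.3622     6,466.8978
  Σ                    847.6338     6,619.6871
Price P = Σ PV = 847.6338.
Macaulay duration = Σ(t·PV) / P = 6,619.6871 / 847.6338 = 7.80961 half-year periods.
In years: 7.80961 / 2 = 3.90480 years.

3.9048 years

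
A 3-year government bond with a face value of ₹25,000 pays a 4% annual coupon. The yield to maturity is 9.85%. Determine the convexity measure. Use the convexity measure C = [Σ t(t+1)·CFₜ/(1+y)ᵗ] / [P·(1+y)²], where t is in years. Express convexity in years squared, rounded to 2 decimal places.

With y = 0.0985:
  t   CF        PV=CF/(1+0.0985)^t    t·PV        t(t+1)·PV
  1     1,000.00       910.3323       910.3323       1,820.6645
  2     1,000.00       828.7048     1,657.4097       4,972.2291
  3    26,000.00    19,614.3158    58,842.9475     235,371.7900
  Σ                 21,353.3530    61,410.6895     242,164.6837
P = 21,353.3530.
Convexity = Σ t(t+1)·PV / [P·(1+y)²] = 242,164.6837 / (21,353.3530 × 1.206702) = 9.39820.

9.40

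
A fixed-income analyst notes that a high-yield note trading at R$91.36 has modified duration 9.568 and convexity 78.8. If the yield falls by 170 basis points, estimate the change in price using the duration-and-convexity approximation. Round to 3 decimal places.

Duration effect: -D_mod·Δy = -9.568 × (-0.017) = +0.162656
Convexity effect: ½·C·(Δy)² = 0.5 × 78.8 × (-0.017)² = +0.0113866
ΔP/P ≈ +0.162656 + 0.0113866 = +0.1740426
ΔP ≈ 91.36 × (+0.1740426) = +15.900531936.

+R$15.901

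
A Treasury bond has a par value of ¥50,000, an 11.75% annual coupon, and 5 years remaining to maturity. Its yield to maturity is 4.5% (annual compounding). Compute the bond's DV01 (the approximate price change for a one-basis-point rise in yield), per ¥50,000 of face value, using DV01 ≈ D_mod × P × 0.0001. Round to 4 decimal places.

Periodic yield y = 0.045.
  t   CF        PV=CF/(1+0.045)^t    t·PV
  1     5,875.00     5,622.0096     5,622.0096
  2     5,875.00     5,379.9135    10,759.8269
  3     5,875.00     5,148.2425    15,444.7276
  4     5,875.00     4,926.5479    19,706.1916
  5    55,875.00    44,836.9522   224,184.7611
  Σ                 65,913.6657   275,717.5168
P = 65,913.6657; D_Mac = 4.18301 yrs; D_mod = 4.00288 yrs.
DV01 ≈ 4.00288 × 65,913.6657 × 0.0001 = 26.384451.

¥26.3845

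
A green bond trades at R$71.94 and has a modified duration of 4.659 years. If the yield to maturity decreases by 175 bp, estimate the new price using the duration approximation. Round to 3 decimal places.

Duration approximation: ΔP/P ≈ -D_mod · Δy = -4.659 × (-0.0175) = +0.0815325.
New price ≈ 71.94 × (1 + 0.0815325) = 77.80544805.

R$77.805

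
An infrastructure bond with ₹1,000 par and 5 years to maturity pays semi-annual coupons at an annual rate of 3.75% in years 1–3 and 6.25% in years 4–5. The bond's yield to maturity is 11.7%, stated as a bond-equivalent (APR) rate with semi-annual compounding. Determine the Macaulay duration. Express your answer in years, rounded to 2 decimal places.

Periodic yield y = 0.0585. Discount each cash flow and weight by its period:
  t   CF        PV=CF/(1+0.0585)^t    t·PV
  1        18.75        17.7137        17.7137
  2        18.75        16.7348        33.4695
  3        18.75        15.8099        47.4297
  4        18.75        14.9361        59.7445
  5        18.75        14.1106        70.5532
  6        18.75        13.3308        79.9848
  7        31.25        20.9901       146.9305
  8        31.25        19.8300       158.6401
  9        31.25        18.7341       168.6067
  10    1,031.25       584.0571     5,840.5714
  Σ                    736.2473     6,623.6442
Price P = Σ PV = 736.2473.
Macaulay duration = Σ(t·PV) / P = 6,623.6442 / 736.2473 = 8.99649 half-year periods.
In years: 8.99649 / 2 = 4.49825 years.

4.50 years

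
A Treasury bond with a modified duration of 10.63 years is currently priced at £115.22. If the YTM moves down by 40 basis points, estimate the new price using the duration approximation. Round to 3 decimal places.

Duration approximation: ΔP/P ≈ -D_mod · Δy = -10.63 × (-0.004) = +0.042520.
New price ≈ 115.22 × (1 + 0.042520) = 120.1191544.

£120.119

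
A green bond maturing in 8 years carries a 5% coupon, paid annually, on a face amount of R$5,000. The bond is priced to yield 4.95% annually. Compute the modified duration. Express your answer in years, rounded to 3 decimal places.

6.468 years

Periodic yield y = 0.0495. First find Macaulay duration:
  t   CF        PV=CF/(1+0.0495)^t    t·PV
  1       250.00       238.2087       238.2087
  2       250.00       226.9735       453.9470
  3       250.00       216.2682       648.8046
  4       250.00       206.0678       824.2714
  5       250.00       196.3486       981.7430
  6       250.00       187.0877     1,122.5265
  7       250.00       178.2637     1,247.8459
  8     5,250.00     3,566.9725    28,535.7799
  Σ                  5,016.1907    34,053.1269
P = 5,016.1907; Macaulay duration = 34,053.1269 / 5,016.1907 = 6.78864 years.
Modified duration = D_Mac / (1 + y) = 6.78864 / 1.0495 = 6.46845 years.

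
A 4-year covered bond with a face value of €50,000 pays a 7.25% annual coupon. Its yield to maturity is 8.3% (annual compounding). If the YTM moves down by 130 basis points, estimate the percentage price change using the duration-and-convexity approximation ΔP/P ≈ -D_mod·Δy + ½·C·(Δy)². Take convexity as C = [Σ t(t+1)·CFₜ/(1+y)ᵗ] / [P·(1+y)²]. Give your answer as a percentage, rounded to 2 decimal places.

+4.45%

With y = 0.083:
  t   CF        PV=CF/(1+0.083)^t    t·PV        t(t+1)·PV
  1     3,625.00     3,347.1837     3,347.1837       6,694.3675
  2     3,625.00     3,090.6590     6,181.3181      18,543.9543
  3     3,625.00     2,853.7941     8,561.3824      34,245.5296
  4    53,625.00    38,981.0451   155,924.1804     779,620.9022
  Σ                 48,272.6820   174,014.0647     839,104.7536
P = 48,272.6820; D_Mac = 3.60481 yrs; D_mod = 3.32855 yrs; C = 14.82033.
Duration effect: -3.32855 × (-0.013) = +0.043271
Convexity effect: 0.5 × 14.82033 × (-0.013)² = +0.0012523
ΔP/P ≈ +0.043271 + 0.0012523 = +0.044523 = +4.4523%.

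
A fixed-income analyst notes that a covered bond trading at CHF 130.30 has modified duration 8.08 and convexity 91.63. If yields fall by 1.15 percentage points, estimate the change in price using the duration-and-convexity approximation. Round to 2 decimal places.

Duration effect: -D_mod·Δy = -8.08 × (-0.0115) = +0.092920
Convexity effect: ½·C·(Δy)² = 0.5 × 91.63 × (-0.0115)² = +0.00605903375
ΔP/P ≈ +0.092920 + 0.00605903375 = +0.09897903375
ΔP ≈ 130.30 × (+0.09897903375) = +12.896968097625.

+CHF 12.90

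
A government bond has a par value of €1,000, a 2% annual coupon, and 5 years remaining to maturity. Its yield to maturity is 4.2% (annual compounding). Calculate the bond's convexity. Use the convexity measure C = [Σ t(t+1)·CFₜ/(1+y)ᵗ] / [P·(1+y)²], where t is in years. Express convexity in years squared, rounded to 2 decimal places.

26.13

With y = 0.042:
  t   CF        PV=CF/(1+0.042)^t    t·PV        t(t+1)·PV
  1        20.00        19.1939        19.1939          38.3877
  2        20.00        18.4202        36.8404         110.5213
  3        20.00        17.6777        53.0332         212.1329
  4        20.00        16.9652        67.8608         339.3041
  5     1,020.00       830.3507     4,151.7537      24,910.5222
  Σ                    902.6078     4,328.6820      25,610.8682
P = 902.6078.
Convexity = Σ t(t+1)·PV / [P·(1+y)²] = 25,610.8682 / (902.6078 × 1.085764) = 26.13303.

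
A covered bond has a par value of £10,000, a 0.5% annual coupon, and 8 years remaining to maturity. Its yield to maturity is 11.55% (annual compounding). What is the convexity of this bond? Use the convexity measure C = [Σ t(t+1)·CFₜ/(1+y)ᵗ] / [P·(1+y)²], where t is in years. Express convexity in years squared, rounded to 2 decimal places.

55.68

With y = 0.1155:
  t   CF        PV=CF/(1+0.1155)^t    t·PV        t(t+1)·PV
  1        50.00        44.8229        44.8229          89.6459
  2        50.00        40.1819        80.3639         241.0916
  3        50.00        36.0215       108.0644         432.2575
  4        50.00        32.2918       129.1670         645.8352
  5        50.00        28.9482       144.7412         868.4471
  6        50.00        25.9509       155.7054       1,089.9381
  7        50.00        23.2639       162.8475       1,302.7798
  8    10,050.00     4,191.8860    33,535.0881     301,815.7930
  Σ                  4,423.3672    34,360.8005     306,485.7883
P = 4,423.3672.
Convexity = Σ t(t+1)·PV / [P·(1+y)²] = 306,485.7883 / (4,423.3672 × 1.244340) = 55.68243.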